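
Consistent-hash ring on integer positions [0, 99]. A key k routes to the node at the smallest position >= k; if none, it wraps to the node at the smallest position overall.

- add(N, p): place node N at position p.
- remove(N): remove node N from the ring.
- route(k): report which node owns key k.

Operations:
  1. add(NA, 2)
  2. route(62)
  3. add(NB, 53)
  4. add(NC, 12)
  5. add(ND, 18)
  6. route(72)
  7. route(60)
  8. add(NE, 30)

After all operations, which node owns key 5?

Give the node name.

Op 1: add NA@2 -> ring=[2:NA]
Op 2: route key 62: none >= 62, wrap to smallest pos 2 -> NA
Op 3: add NB@53 -> ring=[2:NA,53:NB]
Op 4: add NC@12 -> ring=[2:NA,12:NC,53:NB]
Op 5: add ND@18 -> ring=[2:NA,12:NC,18:ND,53:NB]
Op 6: route key 72: none >= 72, wrap to smallest pos 2 -> NA
Op 7: route key 60: none >= 60, wrap to smallest pos 2 -> NA
Op 8: add NE@30 -> ring=[2:NA,12:NC,18:ND,30:NE,53:NB]
Final route key 5: smallest pos >= 5 is 12 -> NC

Answer: NC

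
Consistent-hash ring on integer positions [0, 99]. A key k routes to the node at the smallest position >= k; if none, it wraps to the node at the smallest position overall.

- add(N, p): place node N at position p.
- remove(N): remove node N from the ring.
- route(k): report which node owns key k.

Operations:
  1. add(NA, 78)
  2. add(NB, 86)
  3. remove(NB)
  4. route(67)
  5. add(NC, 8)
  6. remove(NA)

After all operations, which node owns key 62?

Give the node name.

Op 1: add NA@78 -> ring=[78:NA]
Op 2: add NB@86 -> ring=[78:NA,86:NB]
Op 3: remove NB -> ring=[78:NA]
Op 4: route key 67: smallest pos >= 67 is 78 -> NA
Op 5: add NC@8 -> ring=[8:NC,78:NA]
Op 6: remove NA -> ring=[8:NC]
Final route key 62: none >= 62, wrap to smallest pos 8 -> NC

Answer: NC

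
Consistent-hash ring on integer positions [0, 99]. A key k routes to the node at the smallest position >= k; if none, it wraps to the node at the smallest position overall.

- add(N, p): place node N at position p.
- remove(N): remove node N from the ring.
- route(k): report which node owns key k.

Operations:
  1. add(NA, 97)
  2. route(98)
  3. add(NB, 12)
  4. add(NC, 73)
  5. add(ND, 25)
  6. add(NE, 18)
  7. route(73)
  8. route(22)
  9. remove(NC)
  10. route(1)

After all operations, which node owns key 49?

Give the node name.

Answer: NA

Derivation:
Op 1: add NA@97 -> ring=[97:NA]
Op 2: route key 98: none >= 98, wrap to smallest pos 97 -> NA
Op 3: add NB@12 -> ring=[12:NB,97:NA]
Op 4: add NC@73 -> ring=[12:NB,73:NC,97:NA]
Op 5: add ND@25 -> ring=[12:NB,25:ND,73:NC,97:NA]
Op 6: add NE@18 -> ring=[12:NB,18:NE,25:ND,73:NC,97:NA]
Op 7: route key 73: smallest pos >= 73 is 73 -> NC
Op 8: route key 22: smallest pos >= 22 is 25 -> ND
Op 9: remove NC -> ring=[12:NB,18:NE,25:ND,97:NA]
Op 10: route key 1: smallest pos >= 1 is 12 -> NB
Final route key 49: smallest pos >= 49 is 97 -> NA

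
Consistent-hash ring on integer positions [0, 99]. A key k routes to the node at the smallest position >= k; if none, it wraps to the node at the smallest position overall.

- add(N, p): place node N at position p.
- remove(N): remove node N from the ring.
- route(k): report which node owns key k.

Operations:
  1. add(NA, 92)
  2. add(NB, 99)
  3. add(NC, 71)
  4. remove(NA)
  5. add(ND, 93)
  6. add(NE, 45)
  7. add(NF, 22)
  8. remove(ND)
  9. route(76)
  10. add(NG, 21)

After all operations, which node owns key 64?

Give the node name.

Answer: NC

Derivation:
Op 1: add NA@92 -> ring=[92:NA]
Op 2: add NB@99 -> ring=[92:NA,99:NB]
Op 3: add NC@71 -> ring=[71:NC,92:NA,99:NB]
Op 4: remove NA -> ring=[71:NC,99:NB]
Op 5: add ND@93 -> ring=[71:NC,93:ND,99:NB]
Op 6: add NE@45 -> ring=[45:NE,71:NC,93:ND,99:NB]
Op 7: add NF@22 -> ring=[22:NF,45:NE,71:NC,93:ND,99:NB]
Op 8: remove ND -> ring=[22:NF,45:NE,71:NC,99:NB]
Op 9: route key 76: smallest pos >= 76 is 99 -> NB
Op 10: add NG@21 -> ring=[21:NG,22:NF,45:NE,71:NC,99:NB]
Final route key 64: smallest pos >= 64 is 71 -> NC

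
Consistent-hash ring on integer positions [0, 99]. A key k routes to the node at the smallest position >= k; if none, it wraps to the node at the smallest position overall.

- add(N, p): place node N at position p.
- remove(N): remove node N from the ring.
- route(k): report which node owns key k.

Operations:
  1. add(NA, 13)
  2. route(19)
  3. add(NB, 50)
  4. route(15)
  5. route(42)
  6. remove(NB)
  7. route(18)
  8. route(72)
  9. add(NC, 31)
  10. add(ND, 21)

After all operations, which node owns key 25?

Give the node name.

Op 1: add NA@13 -> ring=[13:NA]
Op 2: route key 19: none >= 19, wrap to smallest pos 13 -> NA
Op 3: add NB@50 -> ring=[13:NA,50:NB]
Op 4: route key 15: smallest pos >= 15 is 50 -> NB
Op 5: route key 42: smallest pos >= 42 is 50 -> NB
Op 6: remove NB -> ring=[13:NA]
Op 7: route key 18: none >= 18, wrap to smallest pos 13 -> NA
Op 8: route key 72: none >= 72, wrap to smallest pos 13 -> NA
Op 9: add NC@31 -> ring=[13:NA,31:NC]
Op 10: add ND@21 -> ring=[13:NA,21:ND,31:NC]
Final route key 25: smallest pos >= 25 is 31 -> NC

Answer: NC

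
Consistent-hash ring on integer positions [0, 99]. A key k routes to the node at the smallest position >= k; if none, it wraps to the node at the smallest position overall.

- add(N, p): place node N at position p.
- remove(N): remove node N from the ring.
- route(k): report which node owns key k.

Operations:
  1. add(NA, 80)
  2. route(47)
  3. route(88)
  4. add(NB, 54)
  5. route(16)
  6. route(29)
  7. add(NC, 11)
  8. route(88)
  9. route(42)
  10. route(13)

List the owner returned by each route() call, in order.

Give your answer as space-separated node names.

Op 1: add NA@80 -> ring=[80:NA]
Op 2: route key 47: smallest pos >= 47 is 80 -> NA
Op 3: route key 88: none >= 88, wrap to smallest pos 80 -> NA
Op 4: add NB@54 -> ring=[54:NB,80:NA]
Op 5: route key 16: smallest pos >= 16 is 54 -> NB
Op 6: route key 29: smallest pos >= 29 is 54 -> NB
Op 7: add NC@11 -> ring=[11:NC,54:NB,80:NA]
Op 8: route key 88: none >= 88, wrap to smallest pos 11 -> NC
Op 9: route key 42: smallest pos >= 42 is 54 -> NB
Op 10: route key 13: smallest pos >= 13 is 54 -> NB

Answer: NA NA NB NB NC NB NB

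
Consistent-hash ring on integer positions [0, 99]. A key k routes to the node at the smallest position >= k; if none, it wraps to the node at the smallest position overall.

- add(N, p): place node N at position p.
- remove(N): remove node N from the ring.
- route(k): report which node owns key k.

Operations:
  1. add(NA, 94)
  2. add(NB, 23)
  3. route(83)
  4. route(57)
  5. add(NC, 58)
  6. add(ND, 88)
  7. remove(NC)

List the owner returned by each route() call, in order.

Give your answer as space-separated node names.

Op 1: add NA@94 -> ring=[94:NA]
Op 2: add NB@23 -> ring=[23:NB,94:NA]
Op 3: route key 83: smallest pos >= 83 is 94 -> NA
Op 4: route key 57: smallest pos >= 57 is 94 -> NA
Op 5: add NC@58 -> ring=[23:NB,58:NC,94:NA]
Op 6: add ND@88 -> ring=[23:NB,58:NC,88:ND,94:NA]
Op 7: remove NC -> ring=[23:NB,88:ND,94:NA]

Answer: NA NA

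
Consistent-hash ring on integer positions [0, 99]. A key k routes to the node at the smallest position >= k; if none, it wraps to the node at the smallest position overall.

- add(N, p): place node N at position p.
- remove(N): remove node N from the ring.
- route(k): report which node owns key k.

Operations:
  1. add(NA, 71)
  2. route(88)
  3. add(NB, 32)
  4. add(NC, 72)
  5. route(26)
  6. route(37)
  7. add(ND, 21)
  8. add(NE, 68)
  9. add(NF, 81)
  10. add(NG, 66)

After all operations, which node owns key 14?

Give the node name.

Op 1: add NA@71 -> ring=[71:NA]
Op 2: route key 88: none >= 88, wrap to smallest pos 71 -> NA
Op 3: add NB@32 -> ring=[32:NB,71:NA]
Op 4: add NC@72 -> ring=[32:NB,71:NA,72:NC]
Op 5: route key 26: smallest pos >= 26 is 32 -> NB
Op 6: route key 37: smallest pos >= 37 is 71 -> NA
Op 7: add ND@21 -> ring=[21:ND,32:NB,71:NA,72:NC]
Op 8: add NE@68 -> ring=[21:ND,32:NB,68:NE,71:NA,72:NC]
Op 9: add NF@81 -> ring=[21:ND,32:NB,68:NE,71:NA,72:NC,81:NF]
Op 10: add NG@66 -> ring=[21:ND,32:NB,66:NG,68:NE,71:NA,72:NC,81:NF]
Final route key 14: smallest pos >= 14 is 21 -> ND

Answer: ND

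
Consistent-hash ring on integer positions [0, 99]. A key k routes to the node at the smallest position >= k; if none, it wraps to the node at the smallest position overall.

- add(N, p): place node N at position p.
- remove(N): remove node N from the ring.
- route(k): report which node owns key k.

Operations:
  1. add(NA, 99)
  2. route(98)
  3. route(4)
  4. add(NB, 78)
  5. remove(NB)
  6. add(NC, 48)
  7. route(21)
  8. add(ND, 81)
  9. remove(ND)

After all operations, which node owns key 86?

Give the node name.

Answer: NA

Derivation:
Op 1: add NA@99 -> ring=[99:NA]
Op 2: route key 98: smallest pos >= 98 is 99 -> NA
Op 3: route key 4: smallest pos >= 4 is 99 -> NA
Op 4: add NB@78 -> ring=[78:NB,99:NA]
Op 5: remove NB -> ring=[99:NA]
Op 6: add NC@48 -> ring=[48:NC,99:NA]
Op 7: route key 21: smallest pos >= 21 is 48 -> NC
Op 8: add ND@81 -> ring=[48:NC,81:ND,99:NA]
Op 9: remove ND -> ring=[48:NC,99:NA]
Final route key 86: smallest pos >= 86 is 99 -> NA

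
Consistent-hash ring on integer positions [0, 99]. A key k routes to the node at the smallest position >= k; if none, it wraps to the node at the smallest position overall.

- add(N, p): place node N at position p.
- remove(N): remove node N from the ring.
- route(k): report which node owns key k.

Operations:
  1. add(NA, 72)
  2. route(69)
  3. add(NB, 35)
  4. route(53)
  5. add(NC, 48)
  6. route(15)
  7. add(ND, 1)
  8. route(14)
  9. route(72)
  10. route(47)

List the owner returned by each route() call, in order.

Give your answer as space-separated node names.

Op 1: add NA@72 -> ring=[72:NA]
Op 2: route key 69: smallest pos >= 69 is 72 -> NA
Op 3: add NB@35 -> ring=[35:NB,72:NA]
Op 4: route key 53: smallest pos >= 53 is 72 -> NA
Op 5: add NC@48 -> ring=[35:NB,48:NC,72:NA]
Op 6: route key 15: smallest pos >= 15 is 35 -> NB
Op 7: add ND@1 -> ring=[1:ND,35:NB,48:NC,72:NA]
Op 8: route key 14: smallest pos >= 14 is 35 -> NB
Op 9: route key 72: smallest pos >= 72 is 72 -> NA
Op 10: route key 47: smallest pos >= 47 is 48 -> NC

Answer: NA NA NB NB NA NC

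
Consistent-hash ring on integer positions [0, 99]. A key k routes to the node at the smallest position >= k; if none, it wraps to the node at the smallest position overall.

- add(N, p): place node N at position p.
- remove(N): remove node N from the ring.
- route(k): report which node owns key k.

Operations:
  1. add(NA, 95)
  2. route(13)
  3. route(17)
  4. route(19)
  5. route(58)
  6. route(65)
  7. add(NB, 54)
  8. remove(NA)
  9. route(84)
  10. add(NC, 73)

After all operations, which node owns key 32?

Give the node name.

Op 1: add NA@95 -> ring=[95:NA]
Op 2: route key 13: smallest pos >= 13 is 95 -> NA
Op 3: route key 17: smallest pos >= 17 is 95 -> NA
Op 4: route key 19: smallest pos >= 19 is 95 -> NA
Op 5: route key 58: smallest pos >= 58 is 95 -> NA
Op 6: route key 65: smallest pos >= 65 is 95 -> NA
Op 7: add NB@54 -> ring=[54:NB,95:NA]
Op 8: remove NA -> ring=[54:NB]
Op 9: route key 84: none >= 84, wrap to smallest pos 54 -> NB
Op 10: add NC@73 -> ring=[54:NB,73:NC]
Final route key 32: smallest pos >= 32 is 54 -> NB

Answer: NB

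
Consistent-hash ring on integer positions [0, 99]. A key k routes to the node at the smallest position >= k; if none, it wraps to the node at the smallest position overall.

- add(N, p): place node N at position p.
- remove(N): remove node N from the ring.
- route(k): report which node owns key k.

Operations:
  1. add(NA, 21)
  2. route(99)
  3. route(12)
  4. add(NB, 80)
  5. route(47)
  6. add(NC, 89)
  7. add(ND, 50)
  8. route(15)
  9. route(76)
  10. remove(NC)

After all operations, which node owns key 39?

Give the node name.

Op 1: add NA@21 -> ring=[21:NA]
Op 2: route key 99: none >= 99, wrap to smallest pos 21 -> NA
Op 3: route key 12: smallest pos >= 12 is 21 -> NA
Op 4: add NB@80 -> ring=[21:NA,80:NB]
Op 5: route key 47: smallest pos >= 47 is 80 -> NB
Op 6: add NC@89 -> ring=[21:NA,80:NB,89:NC]
Op 7: add ND@50 -> ring=[21:NA,50:ND,80:NB,89:NC]
Op 8: route key 15: smallest pos >= 15 is 21 -> NA
Op 9: route key 76: smallest pos >= 76 is 80 -> NB
Op 10: remove NC -> ring=[21:NA,50:ND,80:NB]
Final route key 39: smallest pos >= 39 is 50 -> ND

Answer: ND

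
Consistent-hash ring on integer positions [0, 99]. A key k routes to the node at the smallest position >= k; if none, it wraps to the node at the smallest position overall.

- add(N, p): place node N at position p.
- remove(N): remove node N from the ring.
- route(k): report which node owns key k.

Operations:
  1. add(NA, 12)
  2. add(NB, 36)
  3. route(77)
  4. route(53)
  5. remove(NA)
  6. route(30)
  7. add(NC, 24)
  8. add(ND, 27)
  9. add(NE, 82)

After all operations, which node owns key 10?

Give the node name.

Answer: NC

Derivation:
Op 1: add NA@12 -> ring=[12:NA]
Op 2: add NB@36 -> ring=[12:NA,36:NB]
Op 3: route key 77: none >= 77, wrap to smallest pos 12 -> NA
Op 4: route key 53: none >= 53, wrap to smallest pos 12 -> NA
Op 5: remove NA -> ring=[36:NB]
Op 6: route key 30: smallest pos >= 30 is 36 -> NB
Op 7: add NC@24 -> ring=[24:NC,36:NB]
Op 8: add ND@27 -> ring=[24:NC,27:ND,36:NB]
Op 9: add NE@82 -> ring=[24:NC,27:ND,36:NB,82:NE]
Final route key 10: smallest pos >= 10 is 24 -> NC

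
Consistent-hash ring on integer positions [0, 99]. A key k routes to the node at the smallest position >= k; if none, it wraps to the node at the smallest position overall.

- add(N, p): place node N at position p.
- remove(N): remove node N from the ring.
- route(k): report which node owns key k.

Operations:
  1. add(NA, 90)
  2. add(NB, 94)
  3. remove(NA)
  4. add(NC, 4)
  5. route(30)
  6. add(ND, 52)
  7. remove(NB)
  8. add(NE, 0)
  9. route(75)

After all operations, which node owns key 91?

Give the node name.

Op 1: add NA@90 -> ring=[90:NA]
Op 2: add NB@94 -> ring=[90:NA,94:NB]
Op 3: remove NA -> ring=[94:NB]
Op 4: add NC@4 -> ring=[4:NC,94:NB]
Op 5: route key 30: smallest pos >= 30 is 94 -> NB
Op 6: add ND@52 -> ring=[4:NC,52:ND,94:NB]
Op 7: remove NB -> ring=[4:NC,52:ND]
Op 8: add NE@0 -> ring=[0:NE,4:NC,52:ND]
Op 9: route key 75: none >= 75, wrap to smallest pos 0 -> NE
Final route key 91: none >= 91, wrap to smallest pos 0 -> NE

Answer: NE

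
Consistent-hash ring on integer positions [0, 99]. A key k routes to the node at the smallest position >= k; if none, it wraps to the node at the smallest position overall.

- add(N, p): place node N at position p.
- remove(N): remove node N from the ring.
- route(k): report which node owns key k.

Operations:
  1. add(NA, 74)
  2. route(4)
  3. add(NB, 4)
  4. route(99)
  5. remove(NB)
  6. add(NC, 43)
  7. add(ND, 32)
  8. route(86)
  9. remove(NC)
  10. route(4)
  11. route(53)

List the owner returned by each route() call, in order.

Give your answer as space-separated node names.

Op 1: add NA@74 -> ring=[74:NA]
Op 2: route key 4: smallest pos >= 4 is 74 -> NA
Op 3: add NB@4 -> ring=[4:NB,74:NA]
Op 4: route key 99: none >= 99, wrap to smallest pos 4 -> NB
Op 5: remove NB -> ring=[74:NA]
Op 6: add NC@43 -> ring=[43:NC,74:NA]
Op 7: add ND@32 -> ring=[32:ND,43:NC,74:NA]
Op 8: route key 86: none >= 86, wrap to smallest pos 32 -> ND
Op 9: remove NC -> ring=[32:ND,74:NA]
Op 10: route key 4: smallest pos >= 4 is 32 -> ND
Op 11: route key 53: smallest pos >= 53 is 74 -> NA

Answer: NA NB ND ND NA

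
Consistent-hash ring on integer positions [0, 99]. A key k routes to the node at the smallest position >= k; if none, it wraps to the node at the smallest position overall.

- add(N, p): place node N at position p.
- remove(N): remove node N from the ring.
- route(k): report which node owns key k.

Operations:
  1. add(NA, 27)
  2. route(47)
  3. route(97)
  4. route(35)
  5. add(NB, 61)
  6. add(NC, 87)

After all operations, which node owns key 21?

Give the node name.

Op 1: add NA@27 -> ring=[27:NA]
Op 2: route key 47: none >= 47, wrap to smallest pos 27 -> NA
Op 3: route key 97: none >= 97, wrap to smallest pos 27 -> NA
Op 4: route key 35: none >= 35, wrap to smallest pos 27 -> NA
Op 5: add NB@61 -> ring=[27:NA,61:NB]
Op 6: add NC@87 -> ring=[27:NA,61:NB,87:NC]
Final route key 21: smallest pos >= 21 is 27 -> NA

Answer: NA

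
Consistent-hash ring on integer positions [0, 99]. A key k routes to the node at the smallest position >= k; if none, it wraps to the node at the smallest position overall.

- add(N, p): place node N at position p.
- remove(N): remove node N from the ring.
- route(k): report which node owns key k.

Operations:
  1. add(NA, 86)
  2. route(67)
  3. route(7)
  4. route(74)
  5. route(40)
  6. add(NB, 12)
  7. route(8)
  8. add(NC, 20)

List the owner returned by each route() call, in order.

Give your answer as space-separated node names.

Answer: NA NA NA NA NB

Derivation:
Op 1: add NA@86 -> ring=[86:NA]
Op 2: route key 67: smallest pos >= 67 is 86 -> NA
Op 3: route key 7: smallest pos >= 7 is 86 -> NA
Op 4: route key 74: smallest pos >= 74 is 86 -> NA
Op 5: route key 40: smallest pos >= 40 is 86 -> NA
Op 6: add NB@12 -> ring=[12:NB,86:NA]
Op 7: route key 8: smallest pos >= 8 is 12 -> NB
Op 8: add NC@20 -> ring=[12:NB,20:NC,86:NA]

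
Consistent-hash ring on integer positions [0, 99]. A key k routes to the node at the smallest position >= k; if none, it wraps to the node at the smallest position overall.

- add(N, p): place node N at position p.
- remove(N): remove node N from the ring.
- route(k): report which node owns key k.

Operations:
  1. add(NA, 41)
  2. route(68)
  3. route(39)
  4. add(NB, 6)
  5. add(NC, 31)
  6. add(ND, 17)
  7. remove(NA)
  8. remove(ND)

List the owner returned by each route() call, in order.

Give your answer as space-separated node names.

Op 1: add NA@41 -> ring=[41:NA]
Op 2: route key 68: none >= 68, wrap to smallest pos 41 -> NA
Op 3: route key 39: smallest pos >= 39 is 41 -> NA
Op 4: add NB@6 -> ring=[6:NB,41:NA]
Op 5: add NC@31 -> ring=[6:NB,31:NC,41:NA]
Op 6: add ND@17 -> ring=[6:NB,17:ND,31:NC,41:NA]
Op 7: remove NA -> ring=[6:NB,17:ND,31:NC]
Op 8: remove ND -> ring=[6:NB,31:NC]

Answer: NA NA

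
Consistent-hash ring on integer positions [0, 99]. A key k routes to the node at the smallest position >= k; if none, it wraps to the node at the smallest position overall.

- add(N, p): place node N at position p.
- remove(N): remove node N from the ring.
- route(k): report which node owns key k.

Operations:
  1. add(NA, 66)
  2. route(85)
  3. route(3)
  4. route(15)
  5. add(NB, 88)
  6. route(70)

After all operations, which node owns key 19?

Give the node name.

Answer: NA

Derivation:
Op 1: add NA@66 -> ring=[66:NA]
Op 2: route key 85: none >= 85, wrap to smallest pos 66 -> NA
Op 3: route key 3: smallest pos >= 3 is 66 -> NA
Op 4: route key 15: smallest pos >= 15 is 66 -> NA
Op 5: add NB@88 -> ring=[66:NA,88:NB]
Op 6: route key 70: smallest pos >= 70 is 88 -> NB
Final route key 19: smallest pos >= 19 is 66 -> NA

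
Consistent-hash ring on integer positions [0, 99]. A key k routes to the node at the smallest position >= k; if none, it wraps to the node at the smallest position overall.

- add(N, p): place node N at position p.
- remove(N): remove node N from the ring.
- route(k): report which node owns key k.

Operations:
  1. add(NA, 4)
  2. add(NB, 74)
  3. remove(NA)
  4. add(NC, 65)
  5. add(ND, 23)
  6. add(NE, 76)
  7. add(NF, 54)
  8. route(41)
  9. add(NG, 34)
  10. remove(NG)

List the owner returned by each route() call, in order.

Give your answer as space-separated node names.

Answer: NF

Derivation:
Op 1: add NA@4 -> ring=[4:NA]
Op 2: add NB@74 -> ring=[4:NA,74:NB]
Op 3: remove NA -> ring=[74:NB]
Op 4: add NC@65 -> ring=[65:NC,74:NB]
Op 5: add ND@23 -> ring=[23:ND,65:NC,74:NB]
Op 6: add NE@76 -> ring=[23:ND,65:NC,74:NB,76:NE]
Op 7: add NF@54 -> ring=[23:ND,54:NF,65:NC,74:NB,76:NE]
Op 8: route key 41: smallest pos >= 41 is 54 -> NF
Op 9: add NG@34 -> ring=[23:ND,34:NG,54:NF,65:NC,74:NB,76:NE]
Op 10: remove NG -> ring=[23:ND,54:NF,65:NC,74:NB,76:NE]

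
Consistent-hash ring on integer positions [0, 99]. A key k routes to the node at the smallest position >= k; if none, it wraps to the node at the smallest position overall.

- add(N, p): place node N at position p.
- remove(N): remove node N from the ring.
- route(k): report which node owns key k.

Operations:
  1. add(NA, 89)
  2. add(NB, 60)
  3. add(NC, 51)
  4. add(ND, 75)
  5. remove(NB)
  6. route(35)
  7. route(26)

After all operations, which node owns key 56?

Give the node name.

Op 1: add NA@89 -> ring=[89:NA]
Op 2: add NB@60 -> ring=[60:NB,89:NA]
Op 3: add NC@51 -> ring=[51:NC,60:NB,89:NA]
Op 4: add ND@75 -> ring=[51:NC,60:NB,75:ND,89:NA]
Op 5: remove NB -> ring=[51:NC,75:ND,89:NA]
Op 6: route key 35: smallest pos >= 35 is 51 -> NC
Op 7: route key 26: smallest pos >= 26 is 51 -> NC
Final route key 56: smallest pos >= 56 is 75 -> ND

Answer: ND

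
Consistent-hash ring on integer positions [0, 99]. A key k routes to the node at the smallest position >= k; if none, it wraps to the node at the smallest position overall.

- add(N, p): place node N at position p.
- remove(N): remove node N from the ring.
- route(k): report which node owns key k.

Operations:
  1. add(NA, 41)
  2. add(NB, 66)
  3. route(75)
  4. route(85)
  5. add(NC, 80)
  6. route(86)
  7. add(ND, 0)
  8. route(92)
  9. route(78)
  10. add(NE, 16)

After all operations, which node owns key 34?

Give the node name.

Answer: NA

Derivation:
Op 1: add NA@41 -> ring=[41:NA]
Op 2: add NB@66 -> ring=[41:NA,66:NB]
Op 3: route key 75: none >= 75, wrap to smallest pos 41 -> NA
Op 4: route key 85: none >= 85, wrap to smallest pos 41 -> NA
Op 5: add NC@80 -> ring=[41:NA,66:NB,80:NC]
Op 6: route key 86: none >= 86, wrap to smallest pos 41 -> NA
Op 7: add ND@0 -> ring=[0:ND,41:NA,66:NB,80:NC]
Op 8: route key 92: none >= 92, wrap to smallest pos 0 -> ND
Op 9: route key 78: smallest pos >= 78 is 80 -> NC
Op 10: add NE@16 -> ring=[0:ND,16:NE,41:NA,66:NB,80:NC]
Final route key 34: smallest pos >= 34 is 41 -> NA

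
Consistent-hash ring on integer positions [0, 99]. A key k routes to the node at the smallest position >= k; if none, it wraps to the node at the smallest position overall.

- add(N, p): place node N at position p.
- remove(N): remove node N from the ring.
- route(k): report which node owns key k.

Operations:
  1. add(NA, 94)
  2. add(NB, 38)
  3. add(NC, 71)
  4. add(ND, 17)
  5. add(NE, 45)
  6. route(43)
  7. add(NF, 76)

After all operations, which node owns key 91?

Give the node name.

Op 1: add NA@94 -> ring=[94:NA]
Op 2: add NB@38 -> ring=[38:NB,94:NA]
Op 3: add NC@71 -> ring=[38:NB,71:NC,94:NA]
Op 4: add ND@17 -> ring=[17:ND,38:NB,71:NC,94:NA]
Op 5: add NE@45 -> ring=[17:ND,38:NB,45:NE,71:NC,94:NA]
Op 6: route key 43: smallest pos >= 43 is 45 -> NE
Op 7: add NF@76 -> ring=[17:ND,38:NB,45:NE,71:NC,76:NF,94:NA]
Final route key 91: smallest pos >= 91 is 94 -> NA

Answer: NA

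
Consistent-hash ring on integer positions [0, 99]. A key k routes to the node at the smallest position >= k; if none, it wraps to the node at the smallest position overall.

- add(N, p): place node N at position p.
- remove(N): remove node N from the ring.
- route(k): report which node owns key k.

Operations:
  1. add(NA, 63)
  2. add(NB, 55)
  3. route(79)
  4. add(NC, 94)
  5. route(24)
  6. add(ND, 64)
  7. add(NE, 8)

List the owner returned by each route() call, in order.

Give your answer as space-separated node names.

Answer: NB NB

Derivation:
Op 1: add NA@63 -> ring=[63:NA]
Op 2: add NB@55 -> ring=[55:NB,63:NA]
Op 3: route key 79: none >= 79, wrap to smallest pos 55 -> NB
Op 4: add NC@94 -> ring=[55:NB,63:NA,94:NC]
Op 5: route key 24: smallest pos >= 24 is 55 -> NB
Op 6: add ND@64 -> ring=[55:NB,63:NA,64:ND,94:NC]
Op 7: add NE@8 -> ring=[8:NE,55:NB,63:NA,64:ND,94:NC]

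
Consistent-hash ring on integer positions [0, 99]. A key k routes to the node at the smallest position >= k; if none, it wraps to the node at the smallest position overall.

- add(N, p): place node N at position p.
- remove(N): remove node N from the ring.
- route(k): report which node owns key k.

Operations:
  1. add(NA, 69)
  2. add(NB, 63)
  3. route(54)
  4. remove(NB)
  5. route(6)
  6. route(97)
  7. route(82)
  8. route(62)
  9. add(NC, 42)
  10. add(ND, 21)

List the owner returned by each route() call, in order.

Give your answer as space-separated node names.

Op 1: add NA@69 -> ring=[69:NA]
Op 2: add NB@63 -> ring=[63:NB,69:NA]
Op 3: route key 54: smallest pos >= 54 is 63 -> NB
Op 4: remove NB -> ring=[69:NA]
Op 5: route key 6: smallest pos >= 6 is 69 -> NA
Op 6: route key 97: none >= 97, wrap to smallest pos 69 -> NA
Op 7: route key 82: none >= 82, wrap to smallest pos 69 -> NA
Op 8: route key 62: smallest pos >= 62 is 69 -> NA
Op 9: add NC@42 -> ring=[42:NC,69:NA]
Op 10: add ND@21 -> ring=[21:ND,42:NC,69:NA]

Answer: NB NA NA NA NA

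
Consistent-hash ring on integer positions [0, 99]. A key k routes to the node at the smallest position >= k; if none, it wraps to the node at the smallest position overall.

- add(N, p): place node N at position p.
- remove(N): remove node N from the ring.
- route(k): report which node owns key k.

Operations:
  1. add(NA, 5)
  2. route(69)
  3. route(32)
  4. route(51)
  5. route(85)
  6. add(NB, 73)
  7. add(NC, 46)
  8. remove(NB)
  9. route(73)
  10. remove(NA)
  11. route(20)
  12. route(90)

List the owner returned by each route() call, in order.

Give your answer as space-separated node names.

Answer: NA NA NA NA NA NC NC

Derivation:
Op 1: add NA@5 -> ring=[5:NA]
Op 2: route key 69: none >= 69, wrap to smallest pos 5 -> NA
Op 3: route key 32: none >= 32, wrap to smallest pos 5 -> NA
Op 4: route key 51: none >= 51, wrap to smallest pos 5 -> NA
Op 5: route key 85: none >= 85, wrap to smallest pos 5 -> NA
Op 6: add NB@73 -> ring=[5:NA,73:NB]
Op 7: add NC@46 -> ring=[5:NA,46:NC,73:NB]
Op 8: remove NB -> ring=[5:NA,46:NC]
Op 9: route key 73: none >= 73, wrap to smallest pos 5 -> NA
Op 10: remove NA -> ring=[46:NC]
Op 11: route key 20: smallest pos >= 20 is 46 -> NC
Op 12: route key 90: none >= 90, wrap to smallest pos 46 -> NC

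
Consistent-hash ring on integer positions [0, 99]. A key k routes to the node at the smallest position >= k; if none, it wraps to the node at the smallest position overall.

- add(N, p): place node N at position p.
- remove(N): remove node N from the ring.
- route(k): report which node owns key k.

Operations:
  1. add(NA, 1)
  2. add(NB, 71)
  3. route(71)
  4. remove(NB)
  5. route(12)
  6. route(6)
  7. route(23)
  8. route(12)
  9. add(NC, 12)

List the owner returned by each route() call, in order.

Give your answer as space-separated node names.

Op 1: add NA@1 -> ring=[1:NA]
Op 2: add NB@71 -> ring=[1:NA,71:NB]
Op 3: route key 71: smallest pos >= 71 is 71 -> NB
Op 4: remove NB -> ring=[1:NA]
Op 5: route key 12: none >= 12, wrap to smallest pos 1 -> NA
Op 6: route key 6: none >= 6, wrap to smallest pos 1 -> NA
Op 7: route key 23: none >= 23, wrap to smallest pos 1 -> NA
Op 8: route key 12: none >= 12, wrap to smallest pos 1 -> NA
Op 9: add NC@12 -> ring=[1:NA,12:NC]

Answer: NB NA NA NA NA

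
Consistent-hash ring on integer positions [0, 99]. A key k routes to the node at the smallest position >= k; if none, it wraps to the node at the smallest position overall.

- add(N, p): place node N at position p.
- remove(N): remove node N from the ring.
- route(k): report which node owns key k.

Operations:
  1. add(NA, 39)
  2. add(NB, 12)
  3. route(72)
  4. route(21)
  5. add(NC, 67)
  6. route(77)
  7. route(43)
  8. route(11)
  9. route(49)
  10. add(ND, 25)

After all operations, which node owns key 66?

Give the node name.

Op 1: add NA@39 -> ring=[39:NA]
Op 2: add NB@12 -> ring=[12:NB,39:NA]
Op 3: route key 72: none >= 72, wrap to smallest pos 12 -> NB
Op 4: route key 21: smallest pos >= 21 is 39 -> NA
Op 5: add NC@67 -> ring=[12:NB,39:NA,67:NC]
Op 6: route key 77: none >= 77, wrap to smallest pos 12 -> NB
Op 7: route key 43: smallest pos >= 43 is 67 -> NC
Op 8: route key 11: smallest pos >= 11 is 12 -> NB
Op 9: route key 49: smallest pos >= 49 is 67 -> NC
Op 10: add ND@25 -> ring=[12:NB,25:ND,39:NA,67:NC]
Final route key 66: smallest pos >= 66 is 67 -> NC

Answer: NC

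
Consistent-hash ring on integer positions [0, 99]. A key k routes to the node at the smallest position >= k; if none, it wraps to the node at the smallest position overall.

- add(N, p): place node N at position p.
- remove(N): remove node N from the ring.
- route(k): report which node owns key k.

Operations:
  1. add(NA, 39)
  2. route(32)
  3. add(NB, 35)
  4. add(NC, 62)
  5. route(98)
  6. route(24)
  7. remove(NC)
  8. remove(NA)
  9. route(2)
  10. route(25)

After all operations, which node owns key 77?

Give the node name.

Answer: NB

Derivation:
Op 1: add NA@39 -> ring=[39:NA]
Op 2: route key 32: smallest pos >= 32 is 39 -> NA
Op 3: add NB@35 -> ring=[35:NB,39:NA]
Op 4: add NC@62 -> ring=[35:NB,39:NA,62:NC]
Op 5: route key 98: none >= 98, wrap to smallest pos 35 -> NB
Op 6: route key 24: smallest pos >= 24 is 35 -> NB
Op 7: remove NC -> ring=[35:NB,39:NA]
Op 8: remove NA -> ring=[35:NB]
Op 9: route key 2: smallest pos >= 2 is 35 -> NB
Op 10: route key 25: smallest pos >= 25 is 35 -> NB
Final route key 77: none >= 77, wrap to smallest pos 35 -> NB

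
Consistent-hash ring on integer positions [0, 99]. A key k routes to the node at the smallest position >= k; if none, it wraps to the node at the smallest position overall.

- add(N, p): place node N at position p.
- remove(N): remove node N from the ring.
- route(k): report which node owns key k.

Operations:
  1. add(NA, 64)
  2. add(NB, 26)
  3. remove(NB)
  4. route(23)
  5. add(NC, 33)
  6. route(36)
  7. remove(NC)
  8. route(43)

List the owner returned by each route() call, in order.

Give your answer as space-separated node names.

Answer: NA NA NA

Derivation:
Op 1: add NA@64 -> ring=[64:NA]
Op 2: add NB@26 -> ring=[26:NB,64:NA]
Op 3: remove NB -> ring=[64:NA]
Op 4: route key 23: smallest pos >= 23 is 64 -> NA
Op 5: add NC@33 -> ring=[33:NC,64:NA]
Op 6: route key 36: smallest pos >= 36 is 64 -> NA
Op 7: remove NC -> ring=[64:NA]
Op 8: route key 43: smallest pos >= 43 is 64 -> NA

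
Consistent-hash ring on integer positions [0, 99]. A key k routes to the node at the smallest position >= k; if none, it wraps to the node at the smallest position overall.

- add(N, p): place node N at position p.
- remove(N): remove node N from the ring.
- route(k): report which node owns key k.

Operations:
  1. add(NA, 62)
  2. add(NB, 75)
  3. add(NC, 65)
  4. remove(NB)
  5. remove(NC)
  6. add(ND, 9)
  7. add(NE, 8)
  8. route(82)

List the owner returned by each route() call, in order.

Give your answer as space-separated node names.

Answer: NE

Derivation:
Op 1: add NA@62 -> ring=[62:NA]
Op 2: add NB@75 -> ring=[62:NA,75:NB]
Op 3: add NC@65 -> ring=[62:NA,65:NC,75:NB]
Op 4: remove NB -> ring=[62:NA,65:NC]
Op 5: remove NC -> ring=[62:NA]
Op 6: add ND@9 -> ring=[9:ND,62:NA]
Op 7: add NE@8 -> ring=[8:NE,9:ND,62:NA]
Op 8: route key 82: none >= 82, wrap to smallest pos 8 -> NE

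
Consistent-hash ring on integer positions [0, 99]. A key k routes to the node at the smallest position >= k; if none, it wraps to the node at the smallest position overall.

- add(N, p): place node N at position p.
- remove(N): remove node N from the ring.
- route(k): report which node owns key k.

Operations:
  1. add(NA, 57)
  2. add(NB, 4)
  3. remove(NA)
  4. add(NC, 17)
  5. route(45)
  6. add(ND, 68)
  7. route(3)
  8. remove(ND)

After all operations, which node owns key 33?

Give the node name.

Answer: NB

Derivation:
Op 1: add NA@57 -> ring=[57:NA]
Op 2: add NB@4 -> ring=[4:NB,57:NA]
Op 3: remove NA -> ring=[4:NB]
Op 4: add NC@17 -> ring=[4:NB,17:NC]
Op 5: route key 45: none >= 45, wrap to smallest pos 4 -> NB
Op 6: add ND@68 -> ring=[4:NB,17:NC,68:ND]
Op 7: route key 3: smallest pos >= 3 is 4 -> NB
Op 8: remove ND -> ring=[4:NB,17:NC]
Final route key 33: none >= 33, wrap to smallest pos 4 -> NB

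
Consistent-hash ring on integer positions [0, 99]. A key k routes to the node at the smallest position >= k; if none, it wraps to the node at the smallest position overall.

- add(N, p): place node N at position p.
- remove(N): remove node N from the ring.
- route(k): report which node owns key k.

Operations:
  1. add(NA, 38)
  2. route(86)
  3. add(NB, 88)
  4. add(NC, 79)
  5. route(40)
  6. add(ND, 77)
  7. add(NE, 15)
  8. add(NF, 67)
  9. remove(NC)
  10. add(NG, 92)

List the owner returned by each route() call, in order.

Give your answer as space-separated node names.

Answer: NA NC

Derivation:
Op 1: add NA@38 -> ring=[38:NA]
Op 2: route key 86: none >= 86, wrap to smallest pos 38 -> NA
Op 3: add NB@88 -> ring=[38:NA,88:NB]
Op 4: add NC@79 -> ring=[38:NA,79:NC,88:NB]
Op 5: route key 40: smallest pos >= 40 is 79 -> NC
Op 6: add ND@77 -> ring=[38:NA,77:ND,79:NC,88:NB]
Op 7: add NE@15 -> ring=[15:NE,38:NA,77:ND,79:NC,88:NB]
Op 8: add NF@67 -> ring=[15:NE,38:NA,67:NF,77:ND,79:NC,88:NB]
Op 9: remove NC -> ring=[15:NE,38:NA,67:NF,77:ND,88:NB]
Op 10: add NG@92 -> ring=[15:NE,38:NA,67:NF,77:ND,88:NB,92:NG]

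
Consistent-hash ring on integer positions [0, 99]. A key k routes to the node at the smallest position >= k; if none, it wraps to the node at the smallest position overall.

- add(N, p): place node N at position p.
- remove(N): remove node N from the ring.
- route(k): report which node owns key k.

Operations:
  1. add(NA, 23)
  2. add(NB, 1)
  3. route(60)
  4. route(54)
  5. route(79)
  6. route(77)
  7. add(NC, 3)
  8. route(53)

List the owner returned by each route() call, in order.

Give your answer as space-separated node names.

Op 1: add NA@23 -> ring=[23:NA]
Op 2: add NB@1 -> ring=[1:NB,23:NA]
Op 3: route key 60: none >= 60, wrap to smallest pos 1 -> NB
Op 4: route key 54: none >= 54, wrap to smallest pos 1 -> NB
Op 5: route key 79: none >= 79, wrap to smallest pos 1 -> NB
Op 6: route key 77: none >= 77, wrap to smallest pos 1 -> NB
Op 7: add NC@3 -> ring=[1:NB,3:NC,23:NA]
Op 8: route key 53: none >= 53, wrap to smallest pos 1 -> NB

Answer: NB NB NB NB NB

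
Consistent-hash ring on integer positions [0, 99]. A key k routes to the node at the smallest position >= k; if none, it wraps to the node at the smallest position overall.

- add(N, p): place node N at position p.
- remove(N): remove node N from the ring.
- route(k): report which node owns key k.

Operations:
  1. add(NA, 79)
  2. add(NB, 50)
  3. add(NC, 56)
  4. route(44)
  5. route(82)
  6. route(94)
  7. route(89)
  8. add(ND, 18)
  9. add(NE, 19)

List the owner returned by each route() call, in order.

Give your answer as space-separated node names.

Op 1: add NA@79 -> ring=[79:NA]
Op 2: add NB@50 -> ring=[50:NB,79:NA]
Op 3: add NC@56 -> ring=[50:NB,56:NC,79:NA]
Op 4: route key 44: smallest pos >= 44 is 50 -> NB
Op 5: route key 82: none >= 82, wrap to smallest pos 50 -> NB
Op 6: route key 94: none >= 94, wrap to smallest pos 50 -> NB
Op 7: route key 89: none >= 89, wrap to smallest pos 50 -> NB
Op 8: add ND@18 -> ring=[18:ND,50:NB,56:NC,79:NA]
Op 9: add NE@19 -> ring=[18:ND,19:NE,50:NB,56:NC,79:NA]

Answer: NB NB NB NB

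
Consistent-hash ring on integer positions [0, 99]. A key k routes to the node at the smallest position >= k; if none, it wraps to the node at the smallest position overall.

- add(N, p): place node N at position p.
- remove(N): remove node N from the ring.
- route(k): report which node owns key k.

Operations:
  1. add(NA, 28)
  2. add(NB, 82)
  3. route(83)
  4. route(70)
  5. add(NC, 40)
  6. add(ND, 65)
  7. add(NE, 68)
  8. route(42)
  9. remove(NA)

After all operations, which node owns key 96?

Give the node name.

Op 1: add NA@28 -> ring=[28:NA]
Op 2: add NB@82 -> ring=[28:NA,82:NB]
Op 3: route key 83: none >= 83, wrap to smallest pos 28 -> NA
Op 4: route key 70: smallest pos >= 70 is 82 -> NB
Op 5: add NC@40 -> ring=[28:NA,40:NC,82:NB]
Op 6: add ND@65 -> ring=[28:NA,40:NC,65:ND,82:NB]
Op 7: add NE@68 -> ring=[28:NA,40:NC,65:ND,68:NE,82:NB]
Op 8: route key 42: smallest pos >= 42 is 65 -> ND
Op 9: remove NA -> ring=[40:NC,65:ND,68:NE,82:NB]
Final route key 96: none >= 96, wrap to smallest pos 40 -> NC

Answer: NC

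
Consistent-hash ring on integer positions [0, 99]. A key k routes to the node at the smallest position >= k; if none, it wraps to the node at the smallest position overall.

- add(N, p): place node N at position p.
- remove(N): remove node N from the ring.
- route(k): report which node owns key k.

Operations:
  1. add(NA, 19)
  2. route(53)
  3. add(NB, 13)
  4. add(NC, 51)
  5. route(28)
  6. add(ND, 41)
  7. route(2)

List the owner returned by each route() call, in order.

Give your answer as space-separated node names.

Answer: NA NC NB

Derivation:
Op 1: add NA@19 -> ring=[19:NA]
Op 2: route key 53: none >= 53, wrap to smallest pos 19 -> NA
Op 3: add NB@13 -> ring=[13:NB,19:NA]
Op 4: add NC@51 -> ring=[13:NB,19:NA,51:NC]
Op 5: route key 28: smallest pos >= 28 is 51 -> NC
Op 6: add ND@41 -> ring=[13:NB,19:NA,41:ND,51:NC]
Op 7: route key 2: smallest pos >= 2 is 13 -> NB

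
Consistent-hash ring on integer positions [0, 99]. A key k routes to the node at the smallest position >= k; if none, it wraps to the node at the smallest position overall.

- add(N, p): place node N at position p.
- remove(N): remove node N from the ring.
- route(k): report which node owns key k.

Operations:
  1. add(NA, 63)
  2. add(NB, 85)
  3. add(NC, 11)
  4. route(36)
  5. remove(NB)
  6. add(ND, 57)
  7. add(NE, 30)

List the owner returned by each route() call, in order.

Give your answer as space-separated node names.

Op 1: add NA@63 -> ring=[63:NA]
Op 2: add NB@85 -> ring=[63:NA,85:NB]
Op 3: add NC@11 -> ring=[11:NC,63:NA,85:NB]
Op 4: route key 36: smallest pos >= 36 is 63 -> NA
Op 5: remove NB -> ring=[11:NC,63:NA]
Op 6: add ND@57 -> ring=[11:NC,57:ND,63:NA]
Op 7: add NE@30 -> ring=[11:NC,30:NE,57:ND,63:NA]

Answer: NA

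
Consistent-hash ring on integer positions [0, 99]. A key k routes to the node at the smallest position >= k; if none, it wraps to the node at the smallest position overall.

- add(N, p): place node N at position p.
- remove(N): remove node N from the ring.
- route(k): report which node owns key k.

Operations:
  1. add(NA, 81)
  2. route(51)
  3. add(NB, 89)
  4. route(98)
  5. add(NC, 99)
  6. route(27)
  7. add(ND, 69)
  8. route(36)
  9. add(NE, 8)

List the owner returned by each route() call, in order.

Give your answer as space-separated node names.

Answer: NA NA NA ND

Derivation:
Op 1: add NA@81 -> ring=[81:NA]
Op 2: route key 51: smallest pos >= 51 is 81 -> NA
Op 3: add NB@89 -> ring=[81:NA,89:NB]
Op 4: route key 98: none >= 98, wrap to smallest pos 81 -> NA
Op 5: add NC@99 -> ring=[81:NA,89:NB,99:NC]
Op 6: route key 27: smallest pos >= 27 is 81 -> NA
Op 7: add ND@69 -> ring=[69:ND,81:NA,89:NB,99:NC]
Op 8: route key 36: smallest pos >= 36 is 69 -> ND
Op 9: add NE@8 -> ring=[8:NE,69:ND,81:NA,89:NB,99:NC]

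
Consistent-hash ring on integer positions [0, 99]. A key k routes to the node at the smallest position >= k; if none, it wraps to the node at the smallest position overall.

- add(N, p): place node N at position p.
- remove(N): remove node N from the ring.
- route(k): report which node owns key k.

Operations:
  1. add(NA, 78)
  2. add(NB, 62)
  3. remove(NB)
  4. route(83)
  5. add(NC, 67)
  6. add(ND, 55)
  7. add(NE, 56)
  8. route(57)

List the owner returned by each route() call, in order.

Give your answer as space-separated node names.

Op 1: add NA@78 -> ring=[78:NA]
Op 2: add NB@62 -> ring=[62:NB,78:NA]
Op 3: remove NB -> ring=[78:NA]
Op 4: route key 83: none >= 83, wrap to smallest pos 78 -> NA
Op 5: add NC@67 -> ring=[67:NC,78:NA]
Op 6: add ND@55 -> ring=[55:ND,67:NC,78:NA]
Op 7: add NE@56 -> ring=[55:ND,56:NE,67:NC,78:NA]
Op 8: route key 57: smallest pos >= 57 is 67 -> NC

Answer: NA NC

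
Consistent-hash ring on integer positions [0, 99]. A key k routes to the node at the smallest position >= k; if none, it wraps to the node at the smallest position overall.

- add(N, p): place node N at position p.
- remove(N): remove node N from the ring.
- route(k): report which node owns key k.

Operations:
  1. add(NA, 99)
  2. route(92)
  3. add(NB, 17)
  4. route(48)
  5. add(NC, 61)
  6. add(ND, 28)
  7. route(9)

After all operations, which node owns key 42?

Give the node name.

Answer: NC

Derivation:
Op 1: add NA@99 -> ring=[99:NA]
Op 2: route key 92: smallest pos >= 92 is 99 -> NA
Op 3: add NB@17 -> ring=[17:NB,99:NA]
Op 4: route key 48: smallest pos >= 48 is 99 -> NA
Op 5: add NC@61 -> ring=[17:NB,61:NC,99:NA]
Op 6: add ND@28 -> ring=[17:NB,28:ND,61:NC,99:NA]
Op 7: route key 9: smallest pos >= 9 is 17 -> NB
Final route key 42: smallest pos >= 42 is 61 -> NC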